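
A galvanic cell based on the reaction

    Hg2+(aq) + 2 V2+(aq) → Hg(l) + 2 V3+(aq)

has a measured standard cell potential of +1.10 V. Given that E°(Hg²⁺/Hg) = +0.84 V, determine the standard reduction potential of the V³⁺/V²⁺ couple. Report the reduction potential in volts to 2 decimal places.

In the reaction as written the Hg²⁺/Hg couple is reduced (cathode) and V³⁺/V²⁺ is oxidized (anode), so E°cell = E°(Hg²⁺/Hg) − E°(V³⁺/V²⁺).
E°(V³⁺/V²⁺) = E°(cathode) − E°cell = +0.84 − (+1.10) = −0.26 V.

−0.26 V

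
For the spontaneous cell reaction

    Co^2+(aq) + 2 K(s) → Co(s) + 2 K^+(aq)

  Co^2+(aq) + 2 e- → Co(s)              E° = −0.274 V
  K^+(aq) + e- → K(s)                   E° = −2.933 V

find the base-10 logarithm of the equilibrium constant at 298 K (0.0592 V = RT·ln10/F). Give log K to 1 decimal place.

The Co²⁺/Co couple is reduced (cathode); E°cell = −0.274 − (−2.933) = +2.659 V with n = 2.
At equilibrium E = 0, so log K = nE°cell / 0.0592 = (2)(+2.659) / 0.0592 = 89.8.

log K = 89.8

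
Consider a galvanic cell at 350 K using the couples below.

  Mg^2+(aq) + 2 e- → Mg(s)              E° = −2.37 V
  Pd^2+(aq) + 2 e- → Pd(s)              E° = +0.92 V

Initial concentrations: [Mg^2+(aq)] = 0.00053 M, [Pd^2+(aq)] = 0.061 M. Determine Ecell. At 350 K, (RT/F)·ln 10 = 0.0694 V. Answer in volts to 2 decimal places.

+3.36 V

Pd²⁺/Pd is reduced (cathode, E° = +0.92 V) and Mg²⁺/Mg is oxidized (anode).
The standard potential is +0.92 − (−2.37) = +3.29 V and the balanced reaction transfers n = 2 electrons.
The balanced reaction is Pd^2+(aq) + Mg(s) → Pd(s) + Mg^2+(aq), so Q = [Mg^2+(aq)] / [Pd^2+(aq)] = 0.00869 and log Q = −2.061.
By the Nernst equation, E = +3.29 − (0.0694/2)·(−2.061) = +3.36 V.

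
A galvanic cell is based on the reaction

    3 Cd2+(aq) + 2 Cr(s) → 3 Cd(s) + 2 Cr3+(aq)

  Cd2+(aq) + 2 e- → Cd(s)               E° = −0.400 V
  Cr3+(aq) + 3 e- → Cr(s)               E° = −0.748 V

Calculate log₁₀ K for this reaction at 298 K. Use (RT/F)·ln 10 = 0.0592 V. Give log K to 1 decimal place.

log K = 35.3

The Cd²⁺/Cd couple is reduced (cathode); E°cell = −0.400 − (−0.748) = +0.348 V with n = 6.
At equilibrium E = 0, so log K = nE°cell / 0.0592 = (6)(+0.348) / 0.0592 = 35.3.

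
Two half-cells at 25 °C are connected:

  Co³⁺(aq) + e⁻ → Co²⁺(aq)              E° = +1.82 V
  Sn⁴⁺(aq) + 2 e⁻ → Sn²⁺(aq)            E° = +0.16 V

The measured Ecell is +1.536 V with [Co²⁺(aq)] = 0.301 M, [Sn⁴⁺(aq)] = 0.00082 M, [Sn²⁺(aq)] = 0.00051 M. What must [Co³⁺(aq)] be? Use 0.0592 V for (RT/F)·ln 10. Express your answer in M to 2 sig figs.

0.0031 M

Co³⁺/Co²⁺ is the cathode (higher E°); E°cell = +1.82 − (+0.16) = +1.66 V with n = 2.
From the Nernst equation, log Q = n(E° − E)/0.0592 = 2·(+1.66 − (+1.536))/0.0592 = 4.189.
Balancing electrons gives 2 Co³⁺(aq) + Sn²⁺(aq) → 2 Co²⁺(aq) + Sn⁴⁺(aq); thus Q = ([Co²⁺(aq)]^2·[Sn⁴⁺(aq)]) / ([Co³⁺(aq)]^2·[Sn²⁺(aq)]).
Solving for the unknown gives log [Co³⁺(aq)] = −2.513, so [Co³⁺(aq)] ≈ 0.0031 M.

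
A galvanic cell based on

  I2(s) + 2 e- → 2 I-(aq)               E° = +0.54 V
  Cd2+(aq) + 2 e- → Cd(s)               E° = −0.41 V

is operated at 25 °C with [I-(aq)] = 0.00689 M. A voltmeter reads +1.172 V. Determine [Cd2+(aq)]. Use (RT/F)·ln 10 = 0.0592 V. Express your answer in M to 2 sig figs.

The I₂/I⁻ couple has the larger reduction potential, so it is the cathode: E°cell = +0.54 − (−0.41) = +0.95 V and n = 2.
From the Nernst equation, log Q = n(E° − E)/0.0592 = 2·(+0.95 − (+1.172))/0.0592 = −7.500.
For I2(s) + Cd(s) → 2 I-(aq) + Cd2+(aq), the reaction quotient is Q = [I-(aq)]^2·[Cd2+(aq)].
Substituting the known concentrations and solving, log [Cd2+(aq)] = −3.176 and [Cd2+(aq)] = 0.00067 M.

0.00067 M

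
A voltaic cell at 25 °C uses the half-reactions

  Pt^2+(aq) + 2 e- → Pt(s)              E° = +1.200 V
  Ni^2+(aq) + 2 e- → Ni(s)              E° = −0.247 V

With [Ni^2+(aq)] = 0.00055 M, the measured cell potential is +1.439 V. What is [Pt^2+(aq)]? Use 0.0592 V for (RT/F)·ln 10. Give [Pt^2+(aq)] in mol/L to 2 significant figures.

0.00030 M

Pt²⁺/Pt is the cathode (higher E°); E°cell = +1.200 − (−0.247) = +1.447 V with n = 2.
Since E = E° − (0.0592/n)·log Q, log Q = n(E° − E)/0.0592 = 0.270.
The balanced reaction is Pt^2+(aq) + Ni(s) → Pt(s) + Ni^2+(aq), so Q = [Ni^2+(aq)] / [Pt^2+(aq)].
Isolating [Pt^2+(aq)] in Q = 10^{0.270} yields log [Pt^2+(aq)] = −3.530, i.e. 0.00030 M.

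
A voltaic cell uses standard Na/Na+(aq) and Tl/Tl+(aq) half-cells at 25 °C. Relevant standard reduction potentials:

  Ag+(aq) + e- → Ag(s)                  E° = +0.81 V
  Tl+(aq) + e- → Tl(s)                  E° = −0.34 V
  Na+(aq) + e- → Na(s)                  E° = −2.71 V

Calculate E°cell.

Of the two couples in this cell, the one with the more positive reduction potential is reduced at the cathode: here that is Tl⁺/Tl (−0.34 V); Na⁺/Na (−2.71 V) is the anode.
E°cell = E°(cathode) − E°(anode) = −0.34 − (−2.71) = +2.37 V.

+2.37 V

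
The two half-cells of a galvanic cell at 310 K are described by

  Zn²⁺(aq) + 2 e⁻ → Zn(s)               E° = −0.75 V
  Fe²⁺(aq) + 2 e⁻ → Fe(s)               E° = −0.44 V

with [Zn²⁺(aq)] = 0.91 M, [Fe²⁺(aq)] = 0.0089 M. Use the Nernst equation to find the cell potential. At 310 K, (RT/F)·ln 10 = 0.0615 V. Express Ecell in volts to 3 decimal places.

The Fe²⁺/Fe couple has the more positive E°, so it is the cathode; Zn²⁺/Zn is the anode.
E°cell = −0.44 − (−0.75) = +0.31 V, with n = 2 electrons transferred.
The balanced reaction is Fe²⁺(aq) + Zn(s) → Fe(s) + Zn²⁺(aq), so Q = [Zn²⁺(aq)] / [Fe²⁺(aq)] = 102 and log Q = 2.010.
E = E° − (0.0615/n)·log Q = +0.31 − (0.0615/2)(2.010) = +0.248 V.

+0.248 V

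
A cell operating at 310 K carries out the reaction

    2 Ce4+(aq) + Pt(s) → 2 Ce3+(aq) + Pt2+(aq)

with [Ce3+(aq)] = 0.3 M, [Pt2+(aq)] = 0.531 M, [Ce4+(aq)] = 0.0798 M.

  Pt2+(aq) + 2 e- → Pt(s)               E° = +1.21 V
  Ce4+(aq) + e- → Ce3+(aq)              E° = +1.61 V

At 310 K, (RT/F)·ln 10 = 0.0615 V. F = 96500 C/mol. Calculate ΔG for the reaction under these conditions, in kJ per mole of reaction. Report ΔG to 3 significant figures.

The standard cell potential is +1.61 − (+1.21) = +0.40 V, with n = 2 electrons in the balanced equation.
The reaction quotient is ([Ce3+(aq)]^2·[Pt2+(aq)]) / [Ce4+(aq)]^2 = 7.5; by Nernst, E = +0.40 − (0.0615/2)(0.875) = +0.3731 V.
Finally ΔG = −nFE = −(2)(96500 C/mol)(+0.3731 V) = −72.0 kJ/mol.

−72.0 kJ/mol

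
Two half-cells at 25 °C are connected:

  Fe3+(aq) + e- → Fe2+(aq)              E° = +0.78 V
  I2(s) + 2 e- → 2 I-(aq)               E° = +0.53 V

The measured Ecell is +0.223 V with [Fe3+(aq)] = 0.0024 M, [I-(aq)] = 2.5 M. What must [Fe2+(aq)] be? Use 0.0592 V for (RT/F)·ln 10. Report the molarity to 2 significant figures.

Fe³⁺/Fe²⁺ is the cathode (higher E°); E°cell = +0.78 − (+0.53) = +0.25 V with n = 2.
Since E = E° − (0.0592/n)·log Q, log Q = n(E° − E)/0.0592 = 0.912.
For 2 Fe3+(aq) + 2 I-(aq) → 2 Fe2+(aq) + I2(s), the reaction quotient is Q = [Fe2+(aq)]^2 / ([Fe3+(aq)]^2·[I-(aq)]^2).
Substituting the known concentrations and solving, log [Fe2+(aq)] = −1.766 and [Fe2+(aq)] = 0.017 M.

0.017 M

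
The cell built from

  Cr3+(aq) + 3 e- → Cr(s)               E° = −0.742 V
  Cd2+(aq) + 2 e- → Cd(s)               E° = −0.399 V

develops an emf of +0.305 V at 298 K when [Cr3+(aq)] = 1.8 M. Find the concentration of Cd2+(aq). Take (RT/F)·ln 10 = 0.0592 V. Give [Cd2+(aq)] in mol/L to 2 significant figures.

The Cd²⁺/Cd couple has the larger reduction potential, so it is the cathode: E°cell = −0.399 − (−0.742) = +0.343 V and n = 6.
From the Nernst equation, log Q = n(E° − E)/0.0592 = 6·(+0.343 − (+0.305))/0.0592 = 3.851.
For 3 Cd2+(aq) + 2 Cr(s) → 3 Cd(s) + 2 Cr3+(aq), the reaction quotient is Q = [Cr3+(aq)]^2 / [Cd2+(aq)]^3.
Isolating [Cd2+(aq)] in Q = 10^{3.851} yields log [Cd2+(aq)] = −1.113, i.e. 0.077 M.

0.077 M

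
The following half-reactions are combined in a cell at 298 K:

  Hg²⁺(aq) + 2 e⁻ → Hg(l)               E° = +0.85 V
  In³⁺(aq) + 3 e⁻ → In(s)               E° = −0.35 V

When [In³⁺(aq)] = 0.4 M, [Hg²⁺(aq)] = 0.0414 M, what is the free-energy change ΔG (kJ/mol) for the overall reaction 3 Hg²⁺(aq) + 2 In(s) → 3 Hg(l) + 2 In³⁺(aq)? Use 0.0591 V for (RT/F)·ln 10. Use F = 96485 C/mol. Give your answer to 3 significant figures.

E°cell = +0.85 − (−0.35) = +1.20 V; the balanced reaction transfers n = 6 electrons.
Q = [In³⁺(aq)]^2 / [Hg²⁺(aq)]^3 = 2.25×10^3, so log Q = 3.353 and E = +1.20 − (0.0591/6)(3.353) = +1.1670 V.
Then ΔG = −nFE = −6 × 96485 × +1.1670 J/mol = −676 kJ/mol.

−676 kJ/mol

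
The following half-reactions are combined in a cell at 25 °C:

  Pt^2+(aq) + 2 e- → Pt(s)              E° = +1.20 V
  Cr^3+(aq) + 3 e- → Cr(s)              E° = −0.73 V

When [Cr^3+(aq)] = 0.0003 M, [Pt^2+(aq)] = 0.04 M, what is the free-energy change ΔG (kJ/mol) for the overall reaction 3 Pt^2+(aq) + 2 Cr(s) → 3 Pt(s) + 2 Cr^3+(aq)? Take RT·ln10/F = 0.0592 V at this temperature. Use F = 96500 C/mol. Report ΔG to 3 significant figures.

The standard cell potential is +1.20 − (−0.73) = +1.93 V, with n = 6 electrons in the balanced equation.
The reaction quotient is [Cr^3+(aq)]^2 / [Pt^2+(aq)]^3 = 0.00141; by Nernst, E = +1.93 − (0.0592/6)(−2.852) = +1.9581 V.
Then ΔG = −nFE = −6 × 96500 × +1.9581 J/mol = −1130 kJ/mol.

−1130 kJ/mol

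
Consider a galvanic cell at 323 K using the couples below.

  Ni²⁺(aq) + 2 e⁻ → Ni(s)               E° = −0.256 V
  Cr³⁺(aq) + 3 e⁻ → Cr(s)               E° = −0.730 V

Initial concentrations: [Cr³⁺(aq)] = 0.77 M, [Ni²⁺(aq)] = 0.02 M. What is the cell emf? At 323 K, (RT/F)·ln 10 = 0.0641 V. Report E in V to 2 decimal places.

Ni²⁺/Ni is reduced (cathode, E° = −0.256 V) and Cr³⁺/Cr is oxidized (anode).
The standard potential is −0.256 − (−0.730) = +0.474 V and the balanced reaction transfers n = 6 electrons.
The balanced reaction is 3 Ni²⁺(aq) + 2 Cr(s) → 3 Ni(s) + 2 Cr³⁺(aq), so Q = [Cr³⁺(aq)]^2 / [Ni²⁺(aq)]^3 = 7.41×10^4 and log Q = 4.870.
Applying E = E° − (RT ln10/nF)·log Q gives +0.474 − (0.0641/6)(4.870) = +0.42 V.

+0.42 V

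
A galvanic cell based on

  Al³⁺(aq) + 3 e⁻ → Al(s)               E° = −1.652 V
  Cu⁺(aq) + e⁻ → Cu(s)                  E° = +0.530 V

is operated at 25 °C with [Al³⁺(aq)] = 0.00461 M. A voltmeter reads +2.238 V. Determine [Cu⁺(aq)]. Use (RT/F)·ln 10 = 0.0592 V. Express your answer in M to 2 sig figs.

1.5 M

With Cu⁺/Cu at the cathode and Al³⁺/Al at the anode, E°cell = +0.530 − (−1.652) = +2.182 V (n = 3).
Rearranging E = E° − (0.0592/n)·log Q gives log Q = 3(+2.182 − (+2.238))/0.0592 = −2.838.
Balancing electrons gives 3 Cu⁺(aq) + Al(s) → 3 Cu(s) + Al³⁺(aq); thus Q = [Al³⁺(aq)] / [Cu⁺(aq)]^3.
Substituting the known concentrations and solving, log [Cu⁺(aq)] = 0.167 and [Cu⁺(aq)] = 1.5 M.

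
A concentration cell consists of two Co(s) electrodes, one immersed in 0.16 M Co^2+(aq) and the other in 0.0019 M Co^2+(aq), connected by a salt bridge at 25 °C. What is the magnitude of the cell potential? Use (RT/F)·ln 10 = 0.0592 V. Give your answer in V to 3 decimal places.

0.057 V

For a concentration cell E°cell = 0, since both electrodes use the same couple.
The compartment with the higher Co^2+(aq) concentration (0.16 M) acts as the cathode; ions are reduced there and produced at the dilute (0.0019 M) anode.
With n = 2, Ecell = −(0.0592/2)·log([dilute]/[conc]) = −(0.0592/2)·log(0.0019/0.16) = +0.057 V.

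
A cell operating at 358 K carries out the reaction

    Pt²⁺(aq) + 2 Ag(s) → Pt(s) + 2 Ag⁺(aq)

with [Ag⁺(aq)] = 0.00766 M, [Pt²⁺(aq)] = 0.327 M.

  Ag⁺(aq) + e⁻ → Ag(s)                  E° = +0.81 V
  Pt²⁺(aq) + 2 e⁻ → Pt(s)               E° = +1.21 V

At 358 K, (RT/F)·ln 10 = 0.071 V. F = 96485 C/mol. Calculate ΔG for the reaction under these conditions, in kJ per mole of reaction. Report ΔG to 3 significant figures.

−103 kJ/mol

The standard cell potential is +1.21 − (+0.81) = +0.40 V, with n = 2 electrons in the balanced equation.
Here Q = [Ag⁺(aq)]^2 / [Pt²⁺(aq)] = 0.000179 (log Q = −3.746), giving E = +0.40 − (0.071/2)·(−3.746) = +0.5330 V.
Then ΔG = −nFE = −2 × 96485 × +0.5330 J/mol = −103 kJ/mol.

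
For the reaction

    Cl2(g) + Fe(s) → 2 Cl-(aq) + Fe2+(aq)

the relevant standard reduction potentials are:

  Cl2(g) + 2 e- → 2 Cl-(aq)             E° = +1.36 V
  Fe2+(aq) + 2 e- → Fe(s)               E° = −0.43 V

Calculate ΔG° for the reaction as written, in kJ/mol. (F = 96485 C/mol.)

In the reaction as written Cl2(g) is reduced, so the Cl₂/Cl⁻ couple is the cathode and Fe²⁺/Fe is the anode.
E°cell = +1.36 − (−0.43) = +1.79 V; balancing electrons gives n = 2.
ΔG° = −nFE°cell = −(2)(96485)(+1.79) J/mol = −345 kJ/mol.

−345 kJ/mol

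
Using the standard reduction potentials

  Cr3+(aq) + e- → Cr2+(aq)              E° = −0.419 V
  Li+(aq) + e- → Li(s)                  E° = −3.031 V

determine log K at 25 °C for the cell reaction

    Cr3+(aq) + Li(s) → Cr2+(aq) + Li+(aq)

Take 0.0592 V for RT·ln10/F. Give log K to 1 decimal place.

log K = 44.1

The Cr³⁺/Cr²⁺ couple is reduced (cathode); E°cell = −0.419 − (−3.031) = +2.612 V with n = 1.
At equilibrium E = 0, so log K = nE°cell / 0.0592 = (1)(+2.612) / 0.0592 = 44.1.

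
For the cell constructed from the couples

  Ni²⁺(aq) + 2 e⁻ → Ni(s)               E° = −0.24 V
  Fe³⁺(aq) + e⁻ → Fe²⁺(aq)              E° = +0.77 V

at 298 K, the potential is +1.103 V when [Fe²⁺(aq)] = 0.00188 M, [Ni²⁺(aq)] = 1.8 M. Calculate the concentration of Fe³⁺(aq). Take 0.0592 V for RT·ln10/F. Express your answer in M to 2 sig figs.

0.094 M

Fe³⁺/Fe²⁺ is the cathode (higher E°); E°cell = +0.77 − (−0.24) = +1.01 V with n = 2.
From the Nernst equation, log Q = n(E° − E)/0.0592 = 2·(+1.01 − (+1.103))/0.0592 = −3.142.
The balanced reaction is 2 Fe³⁺(aq) + Ni(s) → 2 Fe²⁺(aq) + Ni²⁺(aq), so Q = ([Fe²⁺(aq)]^2·[Ni²⁺(aq)]) / [Fe³⁺(aq)]^2.
Substituting the known concentrations and solving, log [Fe³⁺(aq)] = −1.027 and [Fe³⁺(aq)] = 0.094 M.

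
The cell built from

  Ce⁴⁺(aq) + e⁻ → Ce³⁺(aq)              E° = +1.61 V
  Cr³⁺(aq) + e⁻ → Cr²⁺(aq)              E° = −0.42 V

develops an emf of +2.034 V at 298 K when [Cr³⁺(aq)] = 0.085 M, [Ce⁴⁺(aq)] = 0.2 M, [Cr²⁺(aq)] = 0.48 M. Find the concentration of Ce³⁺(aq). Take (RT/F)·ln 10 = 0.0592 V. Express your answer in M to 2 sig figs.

The Ce⁴⁺/Ce³⁺ couple has the larger reduction potential, so it is the cathode: E°cell = +1.61 − (−0.42) = +2.03 V and n = 1.
From the Nernst equation, log Q = n(E° − E)/0.0592 = 1·(+2.03 − (+2.034))/0.0592 = −0.068.
The balanced reaction is Ce⁴⁺(aq) + Cr²⁺(aq) → Ce³⁺(aq) + Cr³⁺(aq), so Q = ([Ce³⁺(aq)]·[Cr³⁺(aq)]) / ([Ce⁴⁺(aq)]·[Cr²⁺(aq)]).
Isolating [Ce³⁺(aq)] in Q = 10^{−0.068} yields log [Ce³⁺(aq)] = −0.015, i.e. 0.97 M.

0.97 M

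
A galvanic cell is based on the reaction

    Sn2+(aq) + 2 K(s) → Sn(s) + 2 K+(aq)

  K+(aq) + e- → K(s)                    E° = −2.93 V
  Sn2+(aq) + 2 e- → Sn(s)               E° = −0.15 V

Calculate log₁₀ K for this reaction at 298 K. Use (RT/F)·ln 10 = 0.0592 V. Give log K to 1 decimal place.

The Sn²⁺/Sn couple is reduced (cathode); E°cell = −0.15 − (−2.93) = +2.78 V with n = 2.
At equilibrium E = 0, so log K = nE°cell / 0.0592 = (2)(+2.78) / 0.0592 = 93.9.

log K = 93.9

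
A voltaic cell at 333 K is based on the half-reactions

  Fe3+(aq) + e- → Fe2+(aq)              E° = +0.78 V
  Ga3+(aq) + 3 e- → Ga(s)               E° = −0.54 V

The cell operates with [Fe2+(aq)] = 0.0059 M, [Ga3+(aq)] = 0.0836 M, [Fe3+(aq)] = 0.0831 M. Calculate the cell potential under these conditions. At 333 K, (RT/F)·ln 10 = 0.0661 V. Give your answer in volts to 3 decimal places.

+1.420 V

Fe³⁺/Fe²⁺ is reduced (cathode, E° = +0.78 V) and Ga³⁺/Ga is oxidized (anode).
The standard potential is +0.78 − (−0.54) = +1.32 V and the balanced reaction transfers n = 3 electrons.
Balancing gives 3 Fe3+(aq) + Ga(s) → 3 Fe2+(aq) + Ga3+(aq); hence Q = ([Fe2+(aq)]^3·[Ga3+(aq)]) / [Fe3+(aq)]^3 = 2.99×10^−5 (log Q = −4.524).
Applying E = E° − (RT ln10/nF)·log Q gives +1.32 − (0.0661/3)(−4.524) = +1.420 V.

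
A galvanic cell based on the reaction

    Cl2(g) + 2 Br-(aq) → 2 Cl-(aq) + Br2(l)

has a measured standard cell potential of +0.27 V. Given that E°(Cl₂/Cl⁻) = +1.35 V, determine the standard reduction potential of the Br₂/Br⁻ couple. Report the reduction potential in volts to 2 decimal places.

+1.08 V

In the reaction as written the Cl₂/Cl⁻ couple is reduced (cathode) and Br₂/Br⁻ is oxidized (anode), so E°cell = E°(Cl₂/Cl⁻) − E°(Br₂/Br⁻).
E°(Br₂/Br⁻) = E°(cathode) − E°cell = +1.35 − (+0.27) = +1.08 V.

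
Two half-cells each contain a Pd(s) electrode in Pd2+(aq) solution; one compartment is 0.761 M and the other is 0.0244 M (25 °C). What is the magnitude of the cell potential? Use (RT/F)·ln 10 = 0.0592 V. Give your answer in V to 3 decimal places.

For a concentration cell E°cell = 0, since both electrodes use the same couple.
The compartment with the higher Pd2+(aq) concentration (0.761 M) acts as the cathode; ions are reduced there and produced at the dilute (0.0244 M) anode.
With n = 2, Ecell = −(0.0592/2)·log([dilute]/[conc]) = −(0.0592/2)·log(0.0244/0.761) = +0.044 V.

0.044 V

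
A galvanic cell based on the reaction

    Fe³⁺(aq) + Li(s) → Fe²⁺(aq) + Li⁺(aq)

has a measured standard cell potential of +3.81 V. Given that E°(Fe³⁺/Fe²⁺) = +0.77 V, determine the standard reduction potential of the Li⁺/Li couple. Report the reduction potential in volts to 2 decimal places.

In the reaction as written the Fe³⁺/Fe²⁺ couple is reduced (cathode) and Li⁺/Li is oxidized (anode), so E°cell = E°(Fe³⁺/Fe²⁺) − E°(Li⁺/Li).
E°(Li⁺/Li) = E°(cathode) − E°cell = +0.77 − (+3.81) = −3.04 V.

−3.04 V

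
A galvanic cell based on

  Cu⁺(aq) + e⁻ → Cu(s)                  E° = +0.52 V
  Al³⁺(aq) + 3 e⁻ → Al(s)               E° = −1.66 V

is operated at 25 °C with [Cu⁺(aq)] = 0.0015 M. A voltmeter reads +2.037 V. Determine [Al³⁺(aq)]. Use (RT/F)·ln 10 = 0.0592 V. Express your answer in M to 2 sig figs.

0.060 M

The Cu⁺/Cu couple has the larger reduction potential, so it is the cathode: E°cell = +0.52 − (−1.66) = +2.18 V and n = 3.
Since E = E° − (0.0592/n)·log Q, log Q = n(E° − E)/0.0592 = 7.247.
Balancing electrons gives 3 Cu⁺(aq) + Al(s) → 3 Cu(s) + Al³⁺(aq); thus Q = [Al³⁺(aq)] / [Cu⁺(aq)]^3.
Solving for the unknown gives log [Al³⁺(aq)] = −1.225, so [Al³⁺(aq)] ≈ 0.060 M.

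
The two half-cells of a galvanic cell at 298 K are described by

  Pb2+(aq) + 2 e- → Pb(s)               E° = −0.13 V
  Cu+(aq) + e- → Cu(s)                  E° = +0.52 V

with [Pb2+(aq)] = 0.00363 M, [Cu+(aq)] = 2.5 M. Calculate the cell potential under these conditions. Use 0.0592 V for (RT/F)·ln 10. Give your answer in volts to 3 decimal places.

The Cu⁺/Cu couple has the more positive E°, so it is the cathode; Pb²⁺/Pb is the anode.
E°cell = +0.52 − (−0.13) = +0.65 V, with n = 2 electrons transferred.
The balanced reaction is 2 Cu+(aq) + Pb(s) → 2 Cu(s) + Pb2+(aq), so Q = [Pb2+(aq)] / [Cu+(aq)]^2 = 0.000581 and log Q = −3.236.
E = E° − (0.0592/n)·log Q = +0.65 − (0.0592/2)(−3.236) = +0.746 V.

+0.746 V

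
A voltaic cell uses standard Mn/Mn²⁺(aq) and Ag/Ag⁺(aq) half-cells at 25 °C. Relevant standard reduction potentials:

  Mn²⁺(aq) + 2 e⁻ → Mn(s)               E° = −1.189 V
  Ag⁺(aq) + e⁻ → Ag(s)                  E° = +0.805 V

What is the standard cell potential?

+1.994 V

Of the two couples in this cell, the one with the more positive reduction potential is reduced at the cathode: here that is Ag⁺/Ag (+0.805 V); Mn²⁺/Mn (−1.189 V) is the anode.
E°cell = E°(cathode) − E°(anode) = +0.805 − (−1.189) = +1.994 V.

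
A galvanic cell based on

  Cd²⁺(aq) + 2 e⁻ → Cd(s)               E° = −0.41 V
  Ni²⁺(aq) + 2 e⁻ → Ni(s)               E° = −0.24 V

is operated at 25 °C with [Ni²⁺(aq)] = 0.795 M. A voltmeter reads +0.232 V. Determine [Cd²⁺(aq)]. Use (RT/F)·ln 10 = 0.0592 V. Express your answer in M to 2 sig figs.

The Ni²⁺/Ni couple has the larger reduction potential, so it is the cathode: E°cell = −0.24 − (−0.41) = +0.17 V and n = 2.
From the Nernst equation, log Q = n(E° − E)/0.0592 = 2·(+0.17 − (+0.232))/0.0592 = −2.095.
The balanced reaction is Ni²⁺(aq) + Cd(s) → Ni(s) + Cd²⁺(aq), so Q = [Cd²⁺(aq)] / [Ni²⁺(aq)].
Solving for the unknown gives log [Cd²⁺(aq)] = −2.195, so [Cd²⁺(aq)] ≈ 0.0064 M.

0.0064 M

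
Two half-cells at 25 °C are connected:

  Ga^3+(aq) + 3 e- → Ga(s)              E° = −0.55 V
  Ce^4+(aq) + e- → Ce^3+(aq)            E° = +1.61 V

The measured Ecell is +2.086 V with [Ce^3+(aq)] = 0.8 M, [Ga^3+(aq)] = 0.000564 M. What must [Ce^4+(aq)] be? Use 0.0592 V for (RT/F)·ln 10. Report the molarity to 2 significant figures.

0.0037 M

With Ce⁴⁺/Ce³⁺ at the cathode and Ga³⁺/Ga at the anode, E°cell = +1.61 − (−0.55) = +2.16 V (n = 3).
From the Nernst equation, log Q = n(E° − E)/0.0592 = 3·(+2.16 − (+2.086))/0.0592 = 3.750.
The balanced reaction is 3 Ce^4+(aq) + Ga(s) → 3 Ce^3+(aq) + Ga^3+(aq), so Q = ([Ce^3+(aq)]^3·[Ga^3+(aq)]) / [Ce^4+(aq)]^3.
Substituting the known concentrations and solving, log [Ce^4+(aq)] = −2.430 and [Ce^4+(aq)] = 0.0037 M.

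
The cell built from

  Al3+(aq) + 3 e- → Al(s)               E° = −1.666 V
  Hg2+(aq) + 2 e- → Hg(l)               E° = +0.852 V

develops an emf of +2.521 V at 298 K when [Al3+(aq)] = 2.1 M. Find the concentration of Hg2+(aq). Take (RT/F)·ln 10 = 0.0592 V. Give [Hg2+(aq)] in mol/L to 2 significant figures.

2.1 M

Hg²⁺/Hg is the cathode (higher E°); E°cell = +0.852 − (−1.666) = +2.518 V with n = 6.
Since E = E° − (0.0592/n)·log Q, log Q = n(E° − E)/0.0592 = −0.304.
The balanced reaction is 3 Hg2+(aq) + 2 Al(s) → 3 Hg(l) + 2 Al3+(aq), so Q = [Al3+(aq)]^2 / [Hg2+(aq)]^3.
Substituting the known concentrations and solving, log [Hg2+(aq)] = 0.316 and [Hg2+(aq)] = 2.1 M.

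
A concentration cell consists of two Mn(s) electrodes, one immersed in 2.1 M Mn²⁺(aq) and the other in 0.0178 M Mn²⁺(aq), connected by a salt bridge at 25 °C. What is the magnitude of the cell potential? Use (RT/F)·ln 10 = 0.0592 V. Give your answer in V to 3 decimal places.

For a concentration cell E°cell = 0, since both electrodes use the same couple.
The compartment with the higher Mn²⁺(aq) concentration (2.1 M) acts as the cathode; ions are reduced there and produced at the dilute (0.0178 M) anode.
With n = 2, Ecell = −(0.0592/2)·log([dilute]/[conc]) = −(0.0592/2)·log(0.0178/2.1) = +0.061 V.

0.061 V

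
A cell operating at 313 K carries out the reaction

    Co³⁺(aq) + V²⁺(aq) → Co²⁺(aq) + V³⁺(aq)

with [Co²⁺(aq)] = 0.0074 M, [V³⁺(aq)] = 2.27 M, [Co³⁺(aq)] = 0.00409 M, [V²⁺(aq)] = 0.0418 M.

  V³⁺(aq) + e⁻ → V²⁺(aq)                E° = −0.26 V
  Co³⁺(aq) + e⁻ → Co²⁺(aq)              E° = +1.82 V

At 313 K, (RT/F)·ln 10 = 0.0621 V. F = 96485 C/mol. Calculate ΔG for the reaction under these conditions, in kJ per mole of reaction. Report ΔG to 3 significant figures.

−189 kJ/mol

E°cell = +1.82 − (−0.26) = +2.08 V; the balanced reaction transfers n = 1 electron.
Here Q = ([Co²⁺(aq)]·[V³⁺(aq)]) / ([Co³⁺(aq)]·[V²⁺(aq)]) = 98.3 (log Q = 1.992), giving E = +2.08 − (0.0621/1)·(1.992) = +1.9563 V.
Finally ΔG = −nFE = −(1)(96485 C/mol)(+1.9563 V) = −189 kJ/mol.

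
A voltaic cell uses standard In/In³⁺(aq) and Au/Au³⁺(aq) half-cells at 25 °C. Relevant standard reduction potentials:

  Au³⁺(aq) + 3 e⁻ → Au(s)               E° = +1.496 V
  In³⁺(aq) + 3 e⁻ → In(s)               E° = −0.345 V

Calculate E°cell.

+1.841 V

Of the two couples in this cell, the one with the more positive reduction potential is reduced at the cathode: here that is Au³⁺/Au (+1.496 V); In³⁺/In (−0.345 V) is the anode.
E°cell = E°(cathode) − E°(anode) = +1.496 − (−0.345) = +1.841 V.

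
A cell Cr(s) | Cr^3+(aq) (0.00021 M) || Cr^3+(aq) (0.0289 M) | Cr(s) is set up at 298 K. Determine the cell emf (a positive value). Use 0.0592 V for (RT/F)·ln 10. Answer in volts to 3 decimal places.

0.042 V

For a concentration cell E°cell = 0, since both electrodes use the same couple.
The compartment with the higher Cr^3+(aq) concentration (0.0289 M) acts as the cathode; ions are reduced there and produced at the dilute (0.00021 M) anode.
With n = 3, Ecell = −(0.0592/3)·log([dilute]/[conc]) = −(0.0592/3)·log(0.00021/0.0289) = +0.042 V.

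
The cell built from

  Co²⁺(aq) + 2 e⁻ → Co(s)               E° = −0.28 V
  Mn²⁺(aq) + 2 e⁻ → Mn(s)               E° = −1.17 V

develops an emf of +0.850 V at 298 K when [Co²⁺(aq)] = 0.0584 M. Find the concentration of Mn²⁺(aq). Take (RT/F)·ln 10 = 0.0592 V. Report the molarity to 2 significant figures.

Co²⁺/Co is the cathode (higher E°); E°cell = −0.28 − (−1.17) = +0.89 V with n = 2.
Since E = E° − (0.0592/n)·log Q, log Q = n(E° − E)/0.0592 = 1.351.
Balancing electrons gives Co²⁺(aq) + Mn(s) → Co(s) + Mn²⁺(aq); thus Q = [Mn²⁺(aq)] / [Co²⁺(aq)].
Isolating [Mn²⁺(aq)] in Q = 10^{1.351} yields log [Mn²⁺(aq)] = 0.117, i.e. 1.3 M.

1.3 M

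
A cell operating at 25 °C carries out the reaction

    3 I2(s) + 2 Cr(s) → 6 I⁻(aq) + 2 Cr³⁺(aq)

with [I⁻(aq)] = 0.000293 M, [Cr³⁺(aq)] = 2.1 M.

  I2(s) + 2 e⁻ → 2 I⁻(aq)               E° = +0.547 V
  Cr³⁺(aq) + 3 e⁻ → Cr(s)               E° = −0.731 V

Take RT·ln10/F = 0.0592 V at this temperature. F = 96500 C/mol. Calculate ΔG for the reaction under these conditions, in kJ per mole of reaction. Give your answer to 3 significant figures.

E°cell = +0.547 − (−0.731) = +1.278 V; the balanced reaction transfers n = 6 electrons.
Here Q = [I⁻(aq)]^6·[Cr³⁺(aq)]^2 = 2.79×10^−21 (log Q = −20.554), giving E = +1.278 − (0.0592/6)·(−20.554) = +1.4808 V.
ΔG = −nFE = −(6)(96500)(+1.4808) J/mol = −857 kJ/mol.

−857 kJ/mol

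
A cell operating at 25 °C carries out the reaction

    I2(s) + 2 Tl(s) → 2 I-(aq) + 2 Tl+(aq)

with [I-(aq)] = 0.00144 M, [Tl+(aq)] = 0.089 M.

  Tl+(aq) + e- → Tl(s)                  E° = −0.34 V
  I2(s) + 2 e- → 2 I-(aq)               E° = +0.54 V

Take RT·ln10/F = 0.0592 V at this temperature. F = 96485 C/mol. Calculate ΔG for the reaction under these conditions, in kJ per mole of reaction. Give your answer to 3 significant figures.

The standard cell potential is +0.54 − (−0.34) = +0.88 V, with n = 2 electrons in the balanced equation.
Q = [I-(aq)]^2·[Tl+(aq)]^2 = 1.64×10^−8, so log Q = −7.784 and E = +0.88 − (0.0592/2)(−7.784) = +1.1104 V.
Then ΔG = −nFE = −2 × 96485 × +1.1104 J/mol = −214 kJ/mol.

−214 kJ/mol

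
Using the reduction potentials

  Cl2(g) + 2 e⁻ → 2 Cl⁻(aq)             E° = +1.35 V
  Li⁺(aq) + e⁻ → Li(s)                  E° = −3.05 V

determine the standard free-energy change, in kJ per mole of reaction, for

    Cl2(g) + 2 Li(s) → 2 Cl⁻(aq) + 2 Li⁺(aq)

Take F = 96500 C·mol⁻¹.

In the reaction as written Cl2(g) is reduced, so the Cl₂/Cl⁻ couple is the cathode and Li⁺/Li is the anode.
E°cell = +1.35 − (−3.05) = +4.40 V; balancing electrons gives n = 2.
ΔG° = −nFE°cell = −(2)(96500)(+4.40) J/mol = −849 kJ/mol.

−849 kJ/mol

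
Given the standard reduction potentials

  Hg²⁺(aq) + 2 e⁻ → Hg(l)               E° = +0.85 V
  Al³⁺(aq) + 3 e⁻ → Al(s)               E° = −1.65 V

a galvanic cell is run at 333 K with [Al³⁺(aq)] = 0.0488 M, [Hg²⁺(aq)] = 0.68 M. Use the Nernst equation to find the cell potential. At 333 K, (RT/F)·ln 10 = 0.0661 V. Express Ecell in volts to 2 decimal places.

Since E°(Hg²⁺/Hg) > E°(Al³⁺/Al), Hg²⁺/Hg serves as the cathode.
The standard potential is +0.85 − (−1.65) = +2.50 V and the balanced reaction transfers n = 6 electrons.
For the overall reaction 3 Hg²⁺(aq) + 2 Al(s) → 3 Hg(l) + 2 Al³⁺(aq), Q = [Al³⁺(aq)]^2 / [Hg²⁺(aq)]^3 = 0.00757, giving log Q = −2.121.
Applying E = E° − (RT ln10/nF)·log Q gives +2.50 − (0.0661/6)(−2.121) = +2.52 V.

+2.52 V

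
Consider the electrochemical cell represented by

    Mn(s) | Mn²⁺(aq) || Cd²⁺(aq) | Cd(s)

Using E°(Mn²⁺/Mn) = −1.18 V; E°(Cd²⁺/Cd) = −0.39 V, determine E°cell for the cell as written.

By convention the left-hand electrode in cell notation is the anode (oxidation) and the right-hand electrode is the cathode (reduction).
E°cell = E°(right) − E°(left) = −0.39 − (−1.18) = +0.79 V.

+0.79 V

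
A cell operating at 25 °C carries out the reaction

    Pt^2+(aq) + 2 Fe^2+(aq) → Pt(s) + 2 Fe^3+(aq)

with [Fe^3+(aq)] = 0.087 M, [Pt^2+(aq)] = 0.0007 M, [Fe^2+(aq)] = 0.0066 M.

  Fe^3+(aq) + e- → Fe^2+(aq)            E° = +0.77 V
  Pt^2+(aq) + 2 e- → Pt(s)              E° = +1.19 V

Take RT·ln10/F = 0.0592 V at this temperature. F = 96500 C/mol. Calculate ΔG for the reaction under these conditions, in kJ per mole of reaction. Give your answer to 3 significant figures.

−50.2 kJ/mol

The standard cell potential is +1.19 − (+0.77) = +0.42 V, with n = 2 electrons in the balanced equation.
The reaction quotient is [Fe^3+(aq)]^2 / ([Pt^2+(aq)]·[Fe^2+(aq)]^2) = 2.48×10^5; by Nernst, E = +0.42 − (0.0592/2)(5.395) = +0.2603 V.
ΔG = −nFE = −(2)(96500)(+0.2603) J/mol = −50.2 kJ/mol.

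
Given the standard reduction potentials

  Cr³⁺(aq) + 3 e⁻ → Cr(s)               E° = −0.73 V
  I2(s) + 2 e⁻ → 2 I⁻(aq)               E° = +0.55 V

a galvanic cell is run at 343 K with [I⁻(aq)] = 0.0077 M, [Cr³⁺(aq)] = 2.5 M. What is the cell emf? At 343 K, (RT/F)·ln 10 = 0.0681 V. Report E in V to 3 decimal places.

+1.415 V

I₂/I⁻ is reduced (cathode, E° = +0.55 V) and Cr³⁺/Cr is oxidized (anode).
E°cell = E°cat − E°an = +0.55 − (−0.73) = +1.28 V; n = 6.
For the overall reaction 3 I2(s) + 2 Cr(s) → 6 I⁻(aq) + 2 Cr³⁺(aq), Q = [I⁻(aq)]^6·[Cr³⁺(aq)]^2 = 1.3×10^−12, giving log Q = −11.885.
By the Nernst equation, E = +1.28 − (0.0681/6)·(−11.885) = +1.415 V.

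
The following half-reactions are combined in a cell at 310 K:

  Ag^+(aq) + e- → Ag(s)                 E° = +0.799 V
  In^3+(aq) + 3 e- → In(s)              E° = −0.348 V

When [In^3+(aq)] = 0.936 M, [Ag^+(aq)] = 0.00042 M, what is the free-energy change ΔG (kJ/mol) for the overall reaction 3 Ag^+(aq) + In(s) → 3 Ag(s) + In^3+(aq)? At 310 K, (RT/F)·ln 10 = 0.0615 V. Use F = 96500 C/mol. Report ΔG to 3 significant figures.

With Ag⁺/Ag reduced at the cathode, E°cell = +0.799 − (−0.348) = +1.147 V and n = 3.
Here Q = [In^3+(aq)] / [Ag^+(aq)]^3 = 1.26×10^10 (log Q = 10.102), giving E = +1.147 − (0.0615/3)·(10.102) = +0.9399 V.
Then ΔG = −nFE = −3 × 96500 × +0.9399 J/mol = −272 kJ/mol.

−272 kJ/mol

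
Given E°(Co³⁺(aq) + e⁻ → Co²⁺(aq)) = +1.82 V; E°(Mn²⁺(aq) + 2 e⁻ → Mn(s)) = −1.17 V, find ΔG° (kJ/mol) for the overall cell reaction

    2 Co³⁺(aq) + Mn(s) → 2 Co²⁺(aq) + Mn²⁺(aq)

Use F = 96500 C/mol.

In the reaction as written Co³⁺(aq) is reduced, so the Co³⁺/Co²⁺ couple is the cathode and Mn²⁺/Mn is the anode.
E°cell = +1.82 − (−1.17) = +2.99 V; balancing electrons gives n = 2.
ΔG° = −nFE°cell = −(2)(96500)(+2.99) J/mol = −577 kJ/mol.

−577 kJ/mol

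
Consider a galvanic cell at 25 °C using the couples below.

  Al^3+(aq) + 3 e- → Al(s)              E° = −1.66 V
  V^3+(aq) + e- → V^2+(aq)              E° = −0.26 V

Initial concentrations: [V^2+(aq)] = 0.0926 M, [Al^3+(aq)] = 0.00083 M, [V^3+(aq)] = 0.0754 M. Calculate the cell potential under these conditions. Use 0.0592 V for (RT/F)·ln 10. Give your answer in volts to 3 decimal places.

V³⁺/V²⁺ is reduced (cathode, E° = −0.26 V) and Al³⁺/Al is oxidized (anode).
E°cell = −0.26 − (−1.66) = +1.40 V, with n = 3 electrons transferred.
For the overall reaction 3 V^3+(aq) + Al(s) → 3 V^2+(aq) + Al^3+(aq), Q = ([V^2+(aq)]^3·[Al^3+(aq)]) / [V^3+(aq)]^3 = 0.00154, giving log Q = −2.813.
E = E° − (0.0592/n)·log Q = +1.40 − (0.0592/3)(−2.813) = +1.456 V.

+1.456 V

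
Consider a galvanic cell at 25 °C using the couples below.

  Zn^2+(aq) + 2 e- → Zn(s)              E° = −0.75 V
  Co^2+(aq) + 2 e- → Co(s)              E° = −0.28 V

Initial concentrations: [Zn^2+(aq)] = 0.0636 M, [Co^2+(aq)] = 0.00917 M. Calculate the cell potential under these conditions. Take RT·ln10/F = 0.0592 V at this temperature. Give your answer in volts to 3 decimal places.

+0.445 V

Co²⁺/Co is reduced (cathode, E° = −0.28 V) and Zn²⁺/Zn is oxidized (anode).
E°cell = E°cat − E°an = −0.28 − (−0.75) = +0.47 V; n = 2.
The balanced reaction is Co^2+(aq) + Zn(s) → Co(s) + Zn^2+(aq), so Q = [Zn^2+(aq)] / [Co^2+(aq)] = 6.94 and log Q = 0.841.
Applying E = E° − (RT ln10/nF)·log Q gives +0.47 − (0.0592/2)(0.841) = +0.445 V.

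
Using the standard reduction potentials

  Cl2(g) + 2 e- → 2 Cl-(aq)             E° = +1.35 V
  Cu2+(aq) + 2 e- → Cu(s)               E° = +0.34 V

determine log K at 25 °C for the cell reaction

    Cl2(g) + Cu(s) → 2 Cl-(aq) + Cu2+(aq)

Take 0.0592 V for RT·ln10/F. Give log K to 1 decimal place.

The Cl₂/Cl⁻ couple is reduced (cathode); E°cell = +1.35 − (+0.34) = +1.01 V with n = 2.
At equilibrium E = 0, so log K = nE°cell / 0.0592 = (2)(+1.01) / 0.0592 = 34.1.

log K = 34.1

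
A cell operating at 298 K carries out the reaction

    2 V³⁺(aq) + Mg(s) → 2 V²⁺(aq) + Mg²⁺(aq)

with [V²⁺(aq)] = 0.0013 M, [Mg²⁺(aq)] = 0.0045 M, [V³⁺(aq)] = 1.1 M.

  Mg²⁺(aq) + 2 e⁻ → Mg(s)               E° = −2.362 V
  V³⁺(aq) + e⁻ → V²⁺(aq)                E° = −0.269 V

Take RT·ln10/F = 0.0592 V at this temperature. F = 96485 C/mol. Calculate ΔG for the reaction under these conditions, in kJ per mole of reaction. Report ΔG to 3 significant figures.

−451 kJ/mol

With V³⁺/V²⁺ reduced at the cathode, E°cell = −0.269 − (−2.362) = +2.093 V and n = 2.
Here Q = ([V²⁺(aq)]^2·[Mg²⁺(aq)]) / [V³⁺(aq)]^2 = 6.29×10^−9 (log Q = −8.202), giving E = +2.093 − (0.0592/2)·(−8.202) = +2.3358 V.
Finally ΔG = −nFE = −(2)(96485 C/mol)(+2.3358 V) = −451 kJ/mol.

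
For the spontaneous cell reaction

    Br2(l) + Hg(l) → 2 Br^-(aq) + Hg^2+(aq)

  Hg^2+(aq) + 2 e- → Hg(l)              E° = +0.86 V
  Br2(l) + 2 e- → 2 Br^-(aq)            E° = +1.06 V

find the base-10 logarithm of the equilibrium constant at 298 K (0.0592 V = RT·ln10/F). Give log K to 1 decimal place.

The Br₂/Br⁻ couple is reduced (cathode); E°cell = +1.06 − (+0.86) = +0.20 V with n = 2.
At equilibrium E = 0, so log K = nE°cell / 0.0592 = (2)(+0.20) / 0.0592 = 6.8.

log K = 6.8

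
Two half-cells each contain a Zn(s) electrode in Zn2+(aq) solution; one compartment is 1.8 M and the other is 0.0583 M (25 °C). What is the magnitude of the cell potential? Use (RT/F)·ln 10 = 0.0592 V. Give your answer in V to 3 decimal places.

For a concentration cell E°cell = 0, since both electrodes use the same couple.
The compartment with the higher Zn2+(aq) concentration (1.8 M) acts as the cathode; ions are reduced there and produced at the dilute (0.0583 M) anode.
With n = 2, Ecell = −(0.0592/2)·log([dilute]/[conc]) = −(0.0592/2)·log(0.0583/1.8) = +0.044 V.

0.044 V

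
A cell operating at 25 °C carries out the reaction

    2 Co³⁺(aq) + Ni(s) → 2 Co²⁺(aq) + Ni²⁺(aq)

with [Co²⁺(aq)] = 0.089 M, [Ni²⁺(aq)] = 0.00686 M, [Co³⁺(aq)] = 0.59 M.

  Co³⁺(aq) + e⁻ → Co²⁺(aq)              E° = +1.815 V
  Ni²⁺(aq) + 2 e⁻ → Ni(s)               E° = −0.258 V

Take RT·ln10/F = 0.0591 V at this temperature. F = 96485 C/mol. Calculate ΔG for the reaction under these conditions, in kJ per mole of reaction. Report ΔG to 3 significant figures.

−422 kJ/mol

E°cell = +1.815 − (−0.258) = +2.073 V; the balanced reaction transfers n = 2 electrons.
Here Q = ([Co²⁺(aq)]^2·[Ni²⁺(aq)]) / [Co³⁺(aq)]^2 = 0.000156 (log Q = −3.807), giving E = +2.073 − (0.0591/2)·(−3.807) = +2.1855 V.
Finally ΔG = −nFE = −(2)(96485 C/mol)(+2.1855 V) = −422 kJ/mol.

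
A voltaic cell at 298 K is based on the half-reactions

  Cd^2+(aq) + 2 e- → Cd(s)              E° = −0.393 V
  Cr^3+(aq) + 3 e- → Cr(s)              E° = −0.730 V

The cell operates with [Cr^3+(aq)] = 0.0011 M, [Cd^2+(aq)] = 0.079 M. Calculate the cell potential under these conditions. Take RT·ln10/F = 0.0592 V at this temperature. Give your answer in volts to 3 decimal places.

+0.363 V

The Cd²⁺/Cd couple has the more positive E°, so it is the cathode; Cr³⁺/Cr is the anode.
E°cell = E°cat − E°an = −0.393 − (−0.730) = +0.337 V; n = 6.
For the overall reaction 3 Cd^2+(aq) + 2 Cr(s) → 3 Cd(s) + 2 Cr^3+(aq), Q = [Cr^3+(aq)]^2 / [Cd^2+(aq)]^3 = 0.00245, giving log Q = −2.610.
E = E° − (0.0592/n)·log Q = +0.337 − (0.0592/6)(−2.610) = +0.363 V.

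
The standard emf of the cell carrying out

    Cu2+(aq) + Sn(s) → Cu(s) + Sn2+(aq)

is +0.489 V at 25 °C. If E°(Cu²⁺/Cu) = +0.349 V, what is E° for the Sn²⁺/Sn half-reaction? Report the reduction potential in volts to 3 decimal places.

−0.140 V

In the reaction as written the Cu²⁺/Cu couple is reduced (cathode) and Sn²⁺/Sn is oxidized (anode), so E°cell = E°(Cu²⁺/Cu) − E°(Sn²⁺/Sn).
E°(Sn²⁺/Sn) = E°(cathode) − E°cell = +0.349 − (+0.489) = −0.140 V.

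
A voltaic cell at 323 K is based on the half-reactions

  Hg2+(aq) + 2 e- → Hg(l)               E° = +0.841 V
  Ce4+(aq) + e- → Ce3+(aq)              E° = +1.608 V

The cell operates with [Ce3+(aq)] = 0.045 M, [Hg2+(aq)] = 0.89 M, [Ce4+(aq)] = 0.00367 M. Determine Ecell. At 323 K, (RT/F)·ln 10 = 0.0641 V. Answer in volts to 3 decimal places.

Ce⁴⁺/Ce³⁺ is reduced (cathode, E° = +1.608 V) and Hg²⁺/Hg is oxidized (anode).
E°cell = +1.608 − (+0.841) = +0.767 V, with n = 2 electrons transferred.
Balancing gives 2 Ce4+(aq) + Hg(l) → 2 Ce3+(aq) + Hg2+(aq); hence Q = ([Ce3+(aq)]^2·[Hg2+(aq)]) / [Ce4+(aq)]^2 = 134 (log Q = 2.126).
By the Nernst equation, E = +0.767 − (0.0641/2)·(2.126) = +0.699 V.

+0.699 V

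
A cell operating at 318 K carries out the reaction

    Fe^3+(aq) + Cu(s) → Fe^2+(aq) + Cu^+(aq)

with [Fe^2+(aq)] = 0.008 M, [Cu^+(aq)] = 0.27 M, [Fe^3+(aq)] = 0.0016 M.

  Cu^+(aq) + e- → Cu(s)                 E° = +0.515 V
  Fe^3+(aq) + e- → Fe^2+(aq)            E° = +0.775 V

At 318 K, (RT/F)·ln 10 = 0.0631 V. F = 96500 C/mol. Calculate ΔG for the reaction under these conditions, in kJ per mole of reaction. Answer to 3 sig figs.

E°cell = +0.775 − (+0.515) = +0.260 V; the balanced reaction transfers n = 1 electron.
Here Q = ([Fe^2+(aq)]·[Cu^+(aq)]) / [Fe^3+(aq)] = 1.35 (log Q = 0.130), giving E = +0.260 − (0.0631/1)·(0.130) = +0.2518 V.
ΔG = −nFE = −(1)(96500)(+0.2518) J/mol = −24.3 kJ/mol.

−24.3 kJ/mol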